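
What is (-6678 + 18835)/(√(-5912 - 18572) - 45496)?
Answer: -138273718/517477625 - 12157*I*√6121/1034955250 ≈ -0.26721 - 0.000919*I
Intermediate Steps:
(-6678 + 18835)/(√(-5912 - 18572) - 45496) = 12157/(√(-24484) - 45496) = 12157/(2*I*√6121 - 45496) = 12157/(-45496 + 2*I*√6121)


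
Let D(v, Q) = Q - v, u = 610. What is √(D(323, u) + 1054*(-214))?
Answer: I*√225269 ≈ 474.63*I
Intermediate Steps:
√(D(323, u) + 1054*(-214)) = √((610 - 1*323) + 1054*(-214)) = √((610 - 323) - 225556) = √(287 - 225556) = √(-225269) = I*√225269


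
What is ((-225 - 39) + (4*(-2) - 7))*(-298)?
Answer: 83142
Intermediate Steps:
((-225 - 39) + (4*(-2) - 7))*(-298) = (-264 + (-8 - 7))*(-298) = (-264 - 15)*(-298) = -279*(-298) = 83142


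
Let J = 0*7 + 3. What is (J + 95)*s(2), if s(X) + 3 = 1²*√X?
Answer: -294 + 98*√2 ≈ -155.41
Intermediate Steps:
s(X) = -3 + √X (s(X) = -3 + 1²*√X = -3 + 1*√X = -3 + √X)
J = 3 (J = 0 + 3 = 3)
(J + 95)*s(2) = (3 + 95)*(-3 + √2) = 98*(-3 + √2) = -294 + 98*√2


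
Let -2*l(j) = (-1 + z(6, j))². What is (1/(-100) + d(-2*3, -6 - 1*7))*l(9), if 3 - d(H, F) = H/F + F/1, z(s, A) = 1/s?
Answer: -2243/416 ≈ -5.3918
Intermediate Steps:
l(j) = -25/72 (l(j) = -(-1 + 1/6)²/2 = -(-1 + ⅙)²/2 = -(-⅚)²/2 = -½*25/36 = -25/72)
d(H, F) = 3 - F - H/F (d(H, F) = 3 - (H/F + F/1) = 3 - (H/F + F*1) = 3 - (H/F + F) = 3 - (F + H/F) = 3 + (-F - H/F) = 3 - F - H/F)
(1/(-100) + d(-2*3, -6 - 1*7))*l(9) = (1/(-100) + (3 - (-6 - 1*7) - (-2*3)/(-6 - 1*7)))*(-25/72) = (-1/100 + (3 - (-6 - 7) - 1*(-6)/(-6 - 7)))*(-25/72) = (-1/100 + (3 - 1*(-13) - 1*(-6)/(-13)))*(-25/72) = (-1/100 + (3 + 13 - 1*(-6)*(-1/13)))*(-25/72) = (-1/100 + (3 + 13 - 6/13))*(-25/72) = (-1/100 + 202/13)*(-25/72) = (20187/1300)*(-25/72) = -2243/416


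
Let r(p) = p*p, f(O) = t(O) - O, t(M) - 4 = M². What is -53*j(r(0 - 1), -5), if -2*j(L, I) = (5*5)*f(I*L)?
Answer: 22525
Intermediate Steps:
t(M) = 4 + M²
f(O) = 4 + O² - O (f(O) = (4 + O²) - O = 4 + O² - O)
r(p) = p²
j(L, I) = -50 - 25*I²*L²/2 + 25*I*L/2 (j(L, I) = -5*5*(4 + (I*L)² - I*L)/2 = -25*(4 + I²*L² - I*L)/2 = -(100 - 25*I*L + 25*I²*L²)/2 = -50 - 25*I²*L²/2 + 25*I*L/2)
-53*j(r(0 - 1), -5) = -53*(-50 - 25/2*(-5)²*((0 - 1)²)² + (25/2)*(-5)*(0 - 1)²) = -53*(-50 - 25/2*25*((-1)²)² + (25/2)*(-5)*(-1)²) = -53*(-50 - 25/2*25*1² + (25/2)*(-5)*1) = -53*(-50 - 25/2*25*1 - 125/2) = -53*(-50 - 625/2 - 125/2) = -53*(-425) = 22525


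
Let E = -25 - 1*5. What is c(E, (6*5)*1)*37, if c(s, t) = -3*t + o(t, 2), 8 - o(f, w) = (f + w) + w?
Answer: -4292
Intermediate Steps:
o(f, w) = 8 - f - 2*w (o(f, w) = 8 - ((f + w) + w) = 8 - (f + 2*w) = 8 + (-f - 2*w) = 8 - f - 2*w)
E = -30 (E = -25 - 5 = -30)
c(s, t) = 4 - 4*t (c(s, t) = -3*t + (8 - t - 2*2) = -3*t + (8 - t - 4) = -3*t + (4 - t) = 4 - 4*t)
c(E, (6*5)*1)*37 = (4 - 4*6*5)*37 = (4 - 120)*37 = -116*37 = -4292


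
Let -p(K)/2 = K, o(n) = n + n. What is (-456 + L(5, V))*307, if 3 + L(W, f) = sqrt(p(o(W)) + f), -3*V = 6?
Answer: -140913 + 307*I*sqrt(22) ≈ -1.4091e+5 + 1440.0*I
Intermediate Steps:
V = -2 (V = -1/3*6 = -2)
o(n) = 2*n
p(K) = -2*K
L(W, f) = -3 + sqrt(f - 4*W) (L(W, f) = -3 + sqrt(-4*W + f) = -3 + sqrt(f - 4*W))
(-456 + L(5, V))*307 = (-456 + (-3 + sqrt(-2 - 4*5)))*307 = (-456 + (-3 + sqrt(-2 - 20)))*307 = (-456 + (-3 + sqrt(-22)))*307 = (-456 + (-3 + I*sqrt(22)))*307 = (-459 + I*sqrt(22))*307 = -140913 + 307*I*sqrt(22)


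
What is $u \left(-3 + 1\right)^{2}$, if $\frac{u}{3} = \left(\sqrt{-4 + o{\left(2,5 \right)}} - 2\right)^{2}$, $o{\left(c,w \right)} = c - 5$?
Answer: $12 \left(2 - i \sqrt{7}\right)^{2} \approx -36.0 - 127.0 i$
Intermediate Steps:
$o{\left(c,w \right)} = -5 + c$
$u = 3 \left(-2 + i \sqrt{7}\right)^{2}$ ($u = 3 \left(\sqrt{-4 + \left(-5 + 2\right)} - 2\right)^{2} = 3 \left(\sqrt{-4 - 3} - 2\right)^{2} = 3 \left(\sqrt{-7} - 2\right)^{2} = 3 \left(i \sqrt{7} - 2\right)^{2} = 3 \left(-2 + i \sqrt{7}\right)^{2} \approx -9.0 - 31.749 i$)
$u \left(-3 + 1\right)^{2} = 3 \left(2 - i \sqrt{7}\right)^{2} \left(-3 + 1\right)^{2} = 3 \left(2 - i \sqrt{7}\right)^{2} \left(-2\right)^{2} = 3 \left(2 - i \sqrt{7}\right)^{2} \cdot 4 = 12 \left(2 - i \sqrt{7}\right)^{2}$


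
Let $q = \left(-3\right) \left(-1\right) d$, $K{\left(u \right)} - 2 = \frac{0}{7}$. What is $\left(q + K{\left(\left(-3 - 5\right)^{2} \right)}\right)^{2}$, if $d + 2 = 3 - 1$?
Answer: $4$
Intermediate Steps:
$d = 0$ ($d = -2 + \left(3 - 1\right) = -2 + 2 = 0$)
$K{\left(u \right)} = 2$ ($K{\left(u \right)} = 2 + \frac{0}{7} = 2 + 0 \cdot \frac{1}{7} = 2 + 0 = 2$)
$q = 0$ ($q = \left(-3\right) \left(-1\right) 0 = 3 \cdot 0 = 0$)
$\left(q + K{\left(\left(-3 - 5\right)^{2} \right)}\right)^{2} = \left(0 + 2\right)^{2} = 2^{2} = 4$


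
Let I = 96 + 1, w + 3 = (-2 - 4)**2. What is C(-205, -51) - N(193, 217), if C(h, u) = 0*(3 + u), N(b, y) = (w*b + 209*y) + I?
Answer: -51819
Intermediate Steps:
w = 33 (w = -3 + (-2 - 4)**2 = -3 + (-6)**2 = -3 + 36 = 33)
I = 97
N(b, y) = 97 + 33*b + 209*y (N(b, y) = (33*b + 209*y) + 97 = 97 + 33*b + 209*y)
C(h, u) = 0
C(-205, -51) - N(193, 217) = 0 - (97 + 33*193 + 209*217) = 0 - (97 + 6369 + 45353) = 0 - 1*51819 = 0 - 51819 = -51819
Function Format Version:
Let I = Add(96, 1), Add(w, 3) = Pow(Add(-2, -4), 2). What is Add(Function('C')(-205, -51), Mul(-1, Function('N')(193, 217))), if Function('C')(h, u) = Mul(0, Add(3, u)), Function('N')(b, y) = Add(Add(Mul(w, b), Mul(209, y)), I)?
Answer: -51819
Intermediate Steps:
w = 33 (w = Add(-3, Pow(Add(-2, -4), 2)) = Add(-3, Pow(-6, 2)) = Add(-3, 36) = 33)
I = 97
Function('N')(b, y) = Add(97, Mul(33, b), Mul(209, y)) (Function('N')(b, y) = Add(Add(Mul(33, b), Mul(209, y)), 97) = Add(97, Mul(33, b), Mul(209, y)))
Function('C')(h, u) = 0
Add(Function('C')(-205, -51), Mul(-1, Function('N')(193, 217))) = Add(0, Mul(-1, Add(97, Mul(33, 193), Mul(209, 217)))) = Add(0, Mul(-1, Add(97, 6369, 45353))) = Add(0, Mul(-1, 51819)) = Add(0, -51819) = -51819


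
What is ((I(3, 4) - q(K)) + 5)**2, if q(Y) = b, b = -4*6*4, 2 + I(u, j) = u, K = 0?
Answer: 10404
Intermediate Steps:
I(u, j) = -2 + u
b = -96 (b = -24*4 = -96)
q(Y) = -96
((I(3, 4) - q(K)) + 5)**2 = (((-2 + 3) - 1*(-96)) + 5)**2 = ((1 + 96) + 5)**2 = (97 + 5)**2 = 102**2 = 10404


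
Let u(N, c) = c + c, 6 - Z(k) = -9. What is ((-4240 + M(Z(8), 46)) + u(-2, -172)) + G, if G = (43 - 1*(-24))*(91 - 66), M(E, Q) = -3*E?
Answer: -2954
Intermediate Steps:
Z(k) = 15 (Z(k) = 6 - 1*(-9) = 6 + 9 = 15)
u(N, c) = 2*c
G = 1675 (G = (43 + 24)*25 = 67*25 = 1675)
((-4240 + M(Z(8), 46)) + u(-2, -172)) + G = ((-4240 - 3*15) + 2*(-172)) + 1675 = ((-4240 - 45) - 344) + 1675 = (-4285 - 344) + 1675 = -4629 + 1675 = -2954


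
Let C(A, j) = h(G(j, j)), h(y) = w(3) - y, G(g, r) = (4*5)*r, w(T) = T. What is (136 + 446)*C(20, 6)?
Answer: -68094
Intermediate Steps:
G(g, r) = 20*r
h(y) = 3 - y
C(A, j) = 3 - 20*j
(136 + 446)*C(20, 6) = (136 + 446)*(3 - 20*6) = 582*(3 - 120) = 582*(-117) = -68094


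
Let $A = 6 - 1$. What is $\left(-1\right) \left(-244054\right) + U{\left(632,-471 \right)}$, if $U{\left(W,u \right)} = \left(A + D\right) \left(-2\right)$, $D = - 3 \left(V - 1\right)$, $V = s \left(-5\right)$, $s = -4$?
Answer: $244158$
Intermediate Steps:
$V = 20$ ($V = \left(-4\right) \left(-5\right) = 20$)
$D = -57$ ($D = - 3 \left(20 - 1\right) = \left(-3\right) 19 = -57$)
$A = 5$ ($A = 6 - 1 = 5$)
$U{\left(W,u \right)} = 104$ ($U{\left(W,u \right)} = \left(5 - 57\right) \left(-2\right) = \left(-52\right) \left(-2\right) = 104$)
$\left(-1\right) \left(-244054\right) + U{\left(632,-471 \right)} = \left(-1\right) \left(-244054\right) + 104 = 244054 + 104 = 244158$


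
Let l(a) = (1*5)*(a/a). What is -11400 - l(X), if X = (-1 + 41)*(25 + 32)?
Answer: -11405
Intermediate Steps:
X = 2280 (X = 40*57 = 2280)
l(a) = 5 (l(a) = 5*1 = 5)
-11400 - l(X) = -11400 - 1*5 = -11400 - 5 = -11405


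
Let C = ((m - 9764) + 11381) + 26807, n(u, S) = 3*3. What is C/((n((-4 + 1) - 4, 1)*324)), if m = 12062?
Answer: 20243/1458 ≈ 13.884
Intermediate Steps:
n(u, S) = 9
C = 40486 (C = ((12062 - 9764) + 11381) + 26807 = (2298 + 11381) + 26807 = 13679 + 26807 = 40486)
C/((n((-4 + 1) - 4, 1)*324)) = 40486/((9*324)) = 40486/2916 = 40486*(1/2916) = 20243/1458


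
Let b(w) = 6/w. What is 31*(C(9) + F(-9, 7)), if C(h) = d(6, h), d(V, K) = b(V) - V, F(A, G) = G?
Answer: 62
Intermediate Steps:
d(V, K) = -V + 6/V (d(V, K) = 6/V - V = -V + 6/V)
C(h) = -5 (C(h) = -1*6 + 6/6 = -6 + 6*(⅙) = -6 + 1 = -5)
31*(C(9) + F(-9, 7)) = 31*(-5 + 7) = 31*2 = 62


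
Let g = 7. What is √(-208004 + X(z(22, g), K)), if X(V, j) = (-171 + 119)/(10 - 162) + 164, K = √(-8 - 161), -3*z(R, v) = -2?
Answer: I*√300120466/38 ≈ 455.89*I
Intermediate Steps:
z(R, v) = ⅔ (z(R, v) = -⅓*(-2) = ⅔)
K = 13*I (K = √(-169) = 13*I ≈ 13.0*I)
X(V, j) = 6245/38 (X(V, j) = -52/(-152) + 164 = -52*(-1/152) + 164 = 13/38 + 164 = 6245/38)
√(-208004 + X(z(22, g), K)) = √(-208004 + 6245/38) = √(-7897907/38) = I*√300120466/38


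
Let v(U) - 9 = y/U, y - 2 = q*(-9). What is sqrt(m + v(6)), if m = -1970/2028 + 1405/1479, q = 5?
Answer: sqrt(74424266)/6409 ≈ 1.3461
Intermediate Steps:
m = -10715/499902 (m = -1970*1/2028 + 1405*(1/1479) = -985/1014 + 1405/1479 = -10715/499902 ≈ -0.021434)
y = -43 (y = 2 + 5*(-9) = 2 - 45 = -43)
v(U) = 9 - 43/U
sqrt(m + v(6)) = sqrt(-10715/499902 + (9 - 43/6)) = sqrt(-10715/499902 + 11/6) = sqrt(150962/83317) = sqrt(74424266)/6409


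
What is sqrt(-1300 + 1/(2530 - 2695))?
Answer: I*sqrt(35392665)/165 ≈ 36.056*I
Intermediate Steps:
sqrt(-1300 + 1/(2530 - 2695)) = sqrt(-1300 + 1/(-165)) = sqrt(-1300 - 1/165) = sqrt(-214501/165) = I*sqrt(35392665)/165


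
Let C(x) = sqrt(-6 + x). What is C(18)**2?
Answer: 12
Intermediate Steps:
C(18)**2 = (sqrt(-6 + 18))**2 = (sqrt(12))**2 = (2*sqrt(3))**2 = 12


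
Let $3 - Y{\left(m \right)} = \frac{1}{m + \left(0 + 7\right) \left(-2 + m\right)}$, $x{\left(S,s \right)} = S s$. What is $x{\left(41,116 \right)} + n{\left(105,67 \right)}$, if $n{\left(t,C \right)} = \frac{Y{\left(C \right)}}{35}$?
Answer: $\frac{17378737}{3654} \approx 4756.1$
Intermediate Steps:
$Y{\left(m \right)} = 3 - \frac{1}{-14 + 8 m}$ ($Y{\left(m \right)} = 3 - \frac{1}{m + \left(0 + 7\right) \left(-2 + m\right)} = 3 - \frac{1}{m + 7 \left(-2 + m\right)} = 3 - \frac{1}{m + \left(-14 + 7 m\right)} = 3 - \frac{1}{-14 + 8 m}$)
$n{\left(t,C \right)} = \frac{-43 + 24 C}{70 \left(-7 + 4 C\right)}$ ($n{\left(t,C \right)} = \frac{\frac{1}{2} \frac{1}{-7 + 4 C} \left(-43 + 24 C\right)}{35} = \frac{-43 + 24 C}{2 \left(-7 + 4 C\right)} \frac{1}{35} = \frac{-43 + 24 C}{70 \left(-7 + 4 C\right)}$)
$x{\left(41,116 \right)} + n{\left(105,67 \right)} = 41 \cdot 116 + \frac{-43 + 24 \cdot 67}{70 \left(-7 + 4 \cdot 67\right)} = 4756 + \frac{-43 + 1608}{70 \left(-7 + 268\right)} = 4756 + \frac{1}{70} \cdot \frac{1}{261} \cdot 1565 = 4756 + \frac{313}{3654} = \frac{17378737}{3654}$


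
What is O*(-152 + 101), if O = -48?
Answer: 2448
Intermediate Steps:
O*(-152 + 101) = -48*(-152 + 101) = -48*(-51) = 2448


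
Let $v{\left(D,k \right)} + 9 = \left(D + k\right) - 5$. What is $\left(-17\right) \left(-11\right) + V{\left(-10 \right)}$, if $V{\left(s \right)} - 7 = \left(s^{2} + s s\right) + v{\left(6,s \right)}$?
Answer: $376$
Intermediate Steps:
$v{\left(D,k \right)} = -14 + D + k$ ($v{\left(D,k \right)} = -9 - \left(5 - D - k\right) = -9 + \left(-5 + D + k\right) = -14 + D + k$)
$V{\left(s \right)} = -1 + s + 2 s^{2}$ ($V{\left(s \right)} = 7 + \left(\left(s^{2} + s s\right) + \left(-14 + 6 + s\right)\right) = 7 + \left(\left(s^{2} + s^{2}\right) + \left(-8 + s\right)\right) = 7 + \left(2 s^{2} + \left(-8 + s\right)\right) = 7 + \left(-8 + s + 2 s^{2}\right) = -1 + s + 2 s^{2}$)
$\left(-17\right) \left(-11\right) + V{\left(-10 \right)} = \left(-17\right) \left(-11\right) - \left(11 - 200\right) = 187 - -189 = 187 + 189 = 376$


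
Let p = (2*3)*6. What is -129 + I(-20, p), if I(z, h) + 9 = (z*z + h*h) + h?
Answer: 1594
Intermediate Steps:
p = 36 (p = 6*6 = 36)
I(z, h) = -9 + h + h² + z² (I(z, h) = -9 + ((z*z + h*h) + h) = -9 + ((z² + h²) + h) = -9 + ((h² + z²) + h) = -9 + (h + h² + z²) = -9 + h + h² + z²)
-129 + I(-20, p) = -129 + (-9 + 36 + 36² + (-20)²) = -129 + (-9 + 36 + 1296 + 400) = -129 + 1723 = 1594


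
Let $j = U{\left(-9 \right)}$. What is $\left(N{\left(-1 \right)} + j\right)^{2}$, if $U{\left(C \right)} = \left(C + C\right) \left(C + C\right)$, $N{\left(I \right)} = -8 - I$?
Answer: $100489$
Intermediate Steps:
$U{\left(C \right)} = 4 C^{2}$ ($U{\left(C \right)} = 2 C 2 C = 4 C^{2}$)
$j = 324$ ($j = 4 \left(-9\right)^{2} = 4 \cdot 81 = 324$)
$\left(N{\left(-1 \right)} + j\right)^{2} = \left(\left(-8 - -1\right) + 324\right)^{2} = \left(\left(-8 + 1\right) + 324\right)^{2} = \left(-7 + 324\right)^{2} = 317^{2} = 100489$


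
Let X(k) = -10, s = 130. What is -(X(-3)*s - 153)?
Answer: 1453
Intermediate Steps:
-(X(-3)*s - 153) = -(-10*130 - 153) = -(-1300 - 153) = -1*(-1453) = 1453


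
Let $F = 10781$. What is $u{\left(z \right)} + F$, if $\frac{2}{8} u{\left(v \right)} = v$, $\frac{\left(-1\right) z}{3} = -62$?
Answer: $11525$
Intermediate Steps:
$z = 186$ ($z = \left(-3\right) \left(-62\right) = 186$)
$u{\left(v \right)} = 4 v$
$u{\left(z \right)} + F = 4 \cdot 186 + 10781 = 744 + 10781 = 11525$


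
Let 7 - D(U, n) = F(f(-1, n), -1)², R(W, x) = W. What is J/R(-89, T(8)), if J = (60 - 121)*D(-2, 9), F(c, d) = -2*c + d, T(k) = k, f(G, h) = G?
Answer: 366/89 ≈ 4.1124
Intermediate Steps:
F(c, d) = d - 2*c
D(U, n) = 6 (D(U, n) = 7 - (-1 - 2*(-1))² = 7 - (-1 + 2)² = 7 - 1*1² = 7 - 1*1 = 7 - 1 = 6)
J = -366 (J = (60 - 121)*6 = -61*6 = -366)
J/R(-89, T(8)) = -366/(-89) = -366*(-1/89) = 366/89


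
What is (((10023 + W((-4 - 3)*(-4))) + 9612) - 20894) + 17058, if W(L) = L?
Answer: 15827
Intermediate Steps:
(((10023 + W((-4 - 3)*(-4))) + 9612) - 20894) + 17058 = (((10023 + (-4 - 3)*(-4)) + 9612) - 20894) + 17058 = (((10023 - 7*(-4)) + 9612) - 20894) + 17058 = (((10023 + 28) + 9612) - 20894) + 17058 = ((10051 + 9612) - 20894) + 17058 = (19663 - 20894) + 17058 = -1231 + 17058 = 15827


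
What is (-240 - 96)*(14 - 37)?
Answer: 7728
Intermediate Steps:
(-240 - 96)*(14 - 37) = -336*(-23) = 7728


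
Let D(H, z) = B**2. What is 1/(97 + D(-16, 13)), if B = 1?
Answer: 1/98 ≈ 0.010204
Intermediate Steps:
D(H, z) = 1 (D(H, z) = 1**2 = 1)
1/(97 + D(-16, 13)) = 1/(97 + 1) = 1/98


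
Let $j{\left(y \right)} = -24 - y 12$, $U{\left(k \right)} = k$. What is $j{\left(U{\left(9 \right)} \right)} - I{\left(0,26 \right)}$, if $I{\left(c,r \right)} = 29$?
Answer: $-161$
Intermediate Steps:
$j{\left(y \right)} = -24 - 12 y$
$j{\left(U{\left(9 \right)} \right)} - I{\left(0,26 \right)} = \left(-24 - 108\right) - 29 = -132 - 29 = -161$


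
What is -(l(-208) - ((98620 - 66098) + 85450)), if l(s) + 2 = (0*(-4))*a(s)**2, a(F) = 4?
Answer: 117974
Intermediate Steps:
l(s) = -2 (l(s) = -2 + (0*(-4))*4**2 = -2 + 0*16 = -2 + 0 = -2)
-(l(-208) - ((98620 - 66098) + 85450)) = -(-2 - ((98620 - 66098) + 85450)) = -(-2 - (32522 + 85450)) = -(-2 - 1*117972) = -(-2 - 117972) = -1*(-117974) = 117974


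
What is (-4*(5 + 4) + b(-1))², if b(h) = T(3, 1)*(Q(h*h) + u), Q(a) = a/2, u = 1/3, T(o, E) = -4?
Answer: 13924/9 ≈ 1547.1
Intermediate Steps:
u = ⅓ ≈ 0.33333
Q(a) = a/2 (Q(a) = a*(½) = a/2)
b(h) = -4/3 - 2*h² (b(h) = -4*((h*h)/2 + ⅓) = -4*(h²/2 + ⅓) = -4*(⅓ + h²/2) = -4/3 - 2*h²)
(-4*(5 + 4) + b(-1))² = (-4*(5 + 4) + (-4/3 - 2*(-1)²))² = (-4*9 + (-4/3 - 2*1))² = (-36 + (-4/3 - 2))² = (-36 - 10/3)² = (-118/3)² = 13924/9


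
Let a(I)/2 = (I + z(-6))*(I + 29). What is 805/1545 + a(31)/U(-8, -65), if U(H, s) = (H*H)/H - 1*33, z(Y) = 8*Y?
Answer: 636961/12669 ≈ 50.277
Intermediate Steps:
a(I) = 2*(-48 + I)*(29 + I) (a(I) = 2*((I + 8*(-6))*(I + 29)) = 2*((I - 48)*(29 + I)) = 2*((-48 + I)*(29 + I)) = 2*(-48 + I)*(29 + I))
U(H, s) = -33 + H (U(H, s) = H²/H - 33 = H - 33 = -33 + H)
805/1545 + a(31)/U(-8, -65) = 805/1545 + (-2784 - 38*31 + 2*31²)/(-33 - 8) = 805*(1/1545) + (-2784 - 1178 + 2*961)/(-41) = 161/309 + (-2784 - 1178 + 1922)*(-1/41) = 161/309 - 2040*(-1/41) = 161/309 + 2040/41 = 636961/12669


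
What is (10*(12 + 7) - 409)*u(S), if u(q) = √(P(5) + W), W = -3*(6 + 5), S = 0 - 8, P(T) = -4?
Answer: -219*I*√37 ≈ -1332.1*I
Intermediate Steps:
S = -8
W = -33 (W = -3*11 = -33)
u(q) = I*√37 (u(q) = √(-4 - 33) = √(-37) = I*√37)
(10*(12 + 7) - 409)*u(S) = (10*(12 + 7) - 409)*(I*√37) = (10*19 - 409)*(I*√37) = (190 - 409)*(I*√37) = -219*I*√37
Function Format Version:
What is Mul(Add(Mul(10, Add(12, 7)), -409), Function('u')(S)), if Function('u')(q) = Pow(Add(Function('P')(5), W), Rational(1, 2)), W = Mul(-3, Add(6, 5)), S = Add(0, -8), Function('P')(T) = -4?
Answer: Mul(-219, I, Pow(37, Rational(1, 2))) ≈ Mul(-1332.1, I)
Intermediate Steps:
S = -8
W = -33 (W = Mul(-3, 11) = -33)
Function('u')(q) = Mul(I, Pow(37, Rational(1, 2))) (Function('u')(q) = Pow(Add(-4, -33), Rational(1, 2)) = Pow(-37, Rational(1, 2)) = Mul(I, Pow(37, Rational(1, 2))))
Mul(Add(Mul(10, Add(12, 7)), -409), Function('u')(S)) = Mul(Add(Mul(10, Add(12, 7)), -409), Mul(I, Pow(37, Rational(1, 2)))) = Mul(Add(Mul(10, 19), -409), Mul(I, Pow(37, Rational(1, 2)))) = Mul(Add(190, -409), Mul(I, Pow(37, Rational(1, 2)))) = Mul(-219, Mul(I, Pow(37, Rational(1, 2)))) = Mul(-219, I, Pow(37, Rational(1, 2)))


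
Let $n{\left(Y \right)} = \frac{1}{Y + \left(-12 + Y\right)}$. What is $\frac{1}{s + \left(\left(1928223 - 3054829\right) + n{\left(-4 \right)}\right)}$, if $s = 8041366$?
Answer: $\frac{20}{138295199} \approx 1.4462 \cdot 10^{-7}$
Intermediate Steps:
$n{\left(Y \right)} = \frac{1}{-12 + 2 Y}$
$\frac{1}{s + \left(\left(1928223 - 3054829\right) + n{\left(-4 \right)}\right)} = \frac{1}{8041366 + \left(\left(1928223 - 3054829\right) + \frac{1}{2 \left(-6 - 4\right)}\right)} = \frac{1}{8041366 - \left(1126606 - \frac{1}{2 \left(-10\right)}\right)} = \frac{1}{8041366 + \left(-1126606 + \frac{1}{2} \left(- \frac{1}{10}\right)\right)} = \frac{1}{8041366 - \frac{22532121}{20}} = \frac{1}{\frac{138295199}{20}} = \frac{20}{138295199}$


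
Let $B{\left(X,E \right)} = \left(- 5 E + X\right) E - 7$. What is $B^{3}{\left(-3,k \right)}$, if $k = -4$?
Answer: $-421875$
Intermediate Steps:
$B{\left(X,E \right)} = -7 + E \left(X - 5 E\right)$ ($B{\left(X,E \right)} = \left(X - 5 E\right) E - 7 = E \left(X - 5 E\right) - 7 = -7 + E \left(X - 5 E\right)$)
$B^{3}{\left(-3,k \right)} = \left(-7 - 5 \left(-4\right)^{2} - -12\right)^{3} = \left(-7 - 80 + 12\right)^{3} = \left(-75\right)^{3} = -421875$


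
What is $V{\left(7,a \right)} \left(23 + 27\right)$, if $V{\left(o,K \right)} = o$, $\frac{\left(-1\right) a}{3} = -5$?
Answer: $350$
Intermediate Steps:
$a = 15$ ($a = \left(-3\right) \left(-5\right) = 15$)
$V{\left(7,a \right)} \left(23 + 27\right) = 7 \left(23 + 27\right) = 7 \cdot 50 = 350$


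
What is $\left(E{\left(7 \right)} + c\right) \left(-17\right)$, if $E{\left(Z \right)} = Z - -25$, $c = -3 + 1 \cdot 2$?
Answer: $-527$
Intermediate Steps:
$c = -1$ ($c = -3 + 2 = -1$)
$E{\left(Z \right)} = 25 + Z$ ($E{\left(Z \right)} = Z + 25 = 25 + Z$)
$\left(E{\left(7 \right)} + c\right) \left(-17\right) = \left(\left(25 + 7\right) - 1\right) \left(-17\right) = \left(32 - 1\right) \left(-17\right) = 31 \left(-17\right) = -527$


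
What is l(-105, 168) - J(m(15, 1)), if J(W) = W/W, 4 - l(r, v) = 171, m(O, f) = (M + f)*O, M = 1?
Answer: -168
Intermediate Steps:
m(O, f) = O*(1 + f) (m(O, f) = (1 + f)*O = O*(1 + f))
l(r, v) = -167 (l(r, v) = 4 - 1*171 = 4 - 171 = -167)
J(W) = 1
l(-105, 168) - J(m(15, 1)) = -167 - 1*1 = -167 - 1 = -168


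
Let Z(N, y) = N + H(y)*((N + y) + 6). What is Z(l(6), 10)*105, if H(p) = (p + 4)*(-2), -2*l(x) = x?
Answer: -38535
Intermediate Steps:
l(x) = -x/2
H(p) = -8 - 2*p (H(p) = (4 + p)*(-2) = -8 - 2*p)
Z(N, y) = N + (-8 - 2*y)*(6 + N + y) (Z(N, y) = N + (-8 - 2*y)*((N + y) + 6) = N + (-8 - 2*y)*(6 + N + y))
Z(l(6), 10)*105 = (-48 - ½*6 - 12*10 - 2*(-½*6)*(4 + 10) - 2*10*(4 + 10))*105 = (-48 - 3 - 120 - 2*(-3)*14 - 2*10*14)*105 = (-48 - 3 - 120 + 84 - 280)*105 = -367*105 = -38535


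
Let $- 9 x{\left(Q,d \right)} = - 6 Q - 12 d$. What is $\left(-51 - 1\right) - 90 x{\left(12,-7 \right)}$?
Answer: $68$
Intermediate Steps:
$x{\left(Q,d \right)} = \frac{2 Q}{3} + \frac{4 d}{3}$ ($x{\left(Q,d \right)} = - \frac{- 6 Q - 12 d}{9} = - \frac{- 12 d - 6 Q}{9} = \frac{2 Q}{3} + \frac{4 d}{3}$)
$\left(-51 - 1\right) - 90 x{\left(12,-7 \right)} = \left(-51 - 1\right) - 90 \left(\frac{2}{3} \cdot 12 + \frac{4}{3} \left(-7\right)\right) = -52 - 90 \left(8 - \frac{28}{3}\right) = -52 - -120 = -52 + 120 = 68$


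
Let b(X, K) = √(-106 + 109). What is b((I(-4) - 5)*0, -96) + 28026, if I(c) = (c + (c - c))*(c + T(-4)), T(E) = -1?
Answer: 28026 + √3 ≈ 28028.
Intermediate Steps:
I(c) = c*(-1 + c) (I(c) = (c + (c - c))*(c - 1) = (c + 0)*(-1 + c) = c*(-1 + c))
b(X, K) = √3
b((I(-4) - 5)*0, -96) + 28026 = √3 + 28026 = 28026 + √3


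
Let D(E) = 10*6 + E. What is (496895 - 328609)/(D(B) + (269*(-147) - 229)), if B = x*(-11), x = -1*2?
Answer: -84143/19845 ≈ -4.2400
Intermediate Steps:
x = -2
B = 22 (B = -2*(-11) = 22)
D(E) = 60 + E
(496895 - 328609)/(D(B) + (269*(-147) - 229)) = (496895 - 328609)/((60 + 22) + (269*(-147) - 229)) = 168286/(82 + (-39543 - 229)) = 168286/(82 - 39772) = 168286/(-39690) = 168286*(-1/39690) = -84143/19845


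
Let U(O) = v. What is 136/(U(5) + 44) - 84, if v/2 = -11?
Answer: -856/11 ≈ -77.818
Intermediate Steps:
v = -22 (v = 2*(-11) = -22)
U(O) = -22
136/(U(5) + 44) - 84 = 136/(-22 + 44) - 84 = 136/22 - 84 = (1/22)*136 - 84 = 68/11 - 84 = -856/11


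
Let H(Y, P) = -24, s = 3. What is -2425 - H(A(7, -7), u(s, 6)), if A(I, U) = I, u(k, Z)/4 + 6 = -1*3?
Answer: -2401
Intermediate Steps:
u(k, Z) = -36 (u(k, Z) = -24 + 4*(-1*3) = -24 + 4*(-3) = -24 - 12 = -36)
-2425 - H(A(7, -7), u(s, 6)) = -2425 - 1*(-24) = -2425 + 24 = -2401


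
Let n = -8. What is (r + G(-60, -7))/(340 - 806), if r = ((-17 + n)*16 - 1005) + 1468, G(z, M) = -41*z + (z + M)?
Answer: -1228/233 ≈ -5.2704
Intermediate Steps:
G(z, M) = M - 40*z (G(z, M) = -41*z + (M + z) = M - 40*z)
r = 63 (r = ((-17 - 8)*16 - 1005) + 1468 = (-25*16 - 1005) + 1468 = (-400 - 1005) + 1468 = -1405 + 1468 = 63)
(r + G(-60, -7))/(340 - 806) = (63 + (-7 - 40*(-60)))/(340 - 806) = (63 + (-7 + 2400))/(-466) = (63 + 2393)*(-1/466) = 2456*(-1/466) = -1228/233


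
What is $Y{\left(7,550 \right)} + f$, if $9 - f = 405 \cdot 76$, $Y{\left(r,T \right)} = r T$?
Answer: $-26921$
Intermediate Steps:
$Y{\left(r,T \right)} = T r$
$f = -30771$ ($f = 9 - 405 \cdot 76 = 9 - 30780 = -30771$)
$Y{\left(7,550 \right)} + f = 550 \cdot 7 - 30771 = 3850 - 30771 = -26921$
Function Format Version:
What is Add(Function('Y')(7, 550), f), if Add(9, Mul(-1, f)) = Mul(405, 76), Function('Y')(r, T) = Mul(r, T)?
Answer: -26921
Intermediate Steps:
Function('Y')(r, T) = Mul(T, r)
f = -30771 (f = Add(9, Mul(-1, Mul(405, 76))) = Add(9, Mul(-1, 30780)) = Add(9, -30780) = -30771)
Add(Function('Y')(7, 550), f) = Add(Mul(550, 7), -30771) = Add(3850, -30771) = -26921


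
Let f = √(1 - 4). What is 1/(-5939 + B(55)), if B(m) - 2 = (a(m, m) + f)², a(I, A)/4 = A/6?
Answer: -9*I/(660*√3 + 41360*I) ≈ -0.00021744 - 6.0097e-6*I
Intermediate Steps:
a(I, A) = 2*A/3 (a(I, A) = 4*(A/6) = 2*A/3)
f = I*√3 (f = √(-3) = I*√3 ≈ 1.732*I)
B(m) = 2 + (2*m/3 + I*√3)²
1/(-5939 + B(55)) = 1/(-5939 + (2 + (2*55 + 3*I*√3)²/9)) = 1/(-5939 + (2 + (110 + 3*I*√3)²/9)) = 1/(-5937 + (110 + 3*I*√3)²/9)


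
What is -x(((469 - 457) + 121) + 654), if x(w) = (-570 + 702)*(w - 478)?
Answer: -40788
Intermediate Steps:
x(w) = -63096 + 132*w (x(w) = 132*(-478 + w) = -63096 + 132*w)
-x(((469 - 457) + 121) + 654) = -(-63096 + 132*(((469 - 457) + 121) + 654)) = -(-63096 + 132*((12 + 121) + 654)) = -(-63096 + 132*(133 + 654)) = -(-63096 + 132*787) = -(-63096 + 103884) = -1*40788 = -40788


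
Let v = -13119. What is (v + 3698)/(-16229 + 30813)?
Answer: -9421/14584 ≈ -0.64598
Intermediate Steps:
(v + 3698)/(-16229 + 30813) = (-13119 + 3698)/(-16229 + 30813) = -9421/14584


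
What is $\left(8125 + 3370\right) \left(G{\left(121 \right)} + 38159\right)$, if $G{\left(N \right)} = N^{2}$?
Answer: $606936000$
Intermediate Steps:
$\left(8125 + 3370\right) \left(G{\left(121 \right)} + 38159\right) = \left(8125 + 3370\right) \left(121^{2} + 38159\right) = 11495 \left(14641 + 38159\right) = 11495 \cdot 52800 = 606936000$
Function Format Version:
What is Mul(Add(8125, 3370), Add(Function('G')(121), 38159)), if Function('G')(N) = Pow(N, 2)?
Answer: 606936000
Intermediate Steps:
Mul(Add(8125, 3370), Add(Function('G')(121), 38159)) = Mul(Add(8125, 3370), Add(Pow(121, 2), 38159)) = Mul(11495, Add(14641, 38159)) = Mul(11495, 52800) = 606936000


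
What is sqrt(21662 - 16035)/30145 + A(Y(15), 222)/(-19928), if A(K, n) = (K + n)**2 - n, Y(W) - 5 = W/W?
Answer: -25881/9964 + sqrt(5627)/30145 ≈ -2.5950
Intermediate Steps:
Y(W) = 6 (Y(W) = 5 + W/W = 5 + 1 = 6)
sqrt(21662 - 16035)/30145 + A(Y(15), 222)/(-19928) = sqrt(21662 - 16035)/30145 + ((6 + 222)**2 - 1*222)/(-19928) = sqrt(5627)*(1/30145) + (228**2 - 222)*(-1/19928) = sqrt(5627)/30145 + (51984 - 222)*(-1/19928) = sqrt(5627)/30145 + 51762*(-1/19928) = sqrt(5627)/30145 - 25881/9964 = -25881/9964 + sqrt(5627)/30145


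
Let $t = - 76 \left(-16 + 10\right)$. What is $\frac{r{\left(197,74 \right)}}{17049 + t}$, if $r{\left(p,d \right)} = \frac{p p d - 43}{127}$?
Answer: $\frac{2871823}{2223135} \approx 1.2918$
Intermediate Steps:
$r{\left(p,d \right)} = - \frac{43}{127} + \frac{d p^{2}}{127}$ ($r{\left(p,d \right)} = \left(p^{2} d - 43\right) \frac{1}{127} = \left(d p^{2} - 43\right) \frac{1}{127} = \left(-43 + d p^{2}\right) \frac{1}{127} = - \frac{43}{127} + \frac{d p^{2}}{127}$)
$t = 456$ ($t = \left(-76\right) \left(-6\right) = 456$)
$\frac{r{\left(197,74 \right)}}{17049 + t} = \frac{- \frac{43}{127} + \frac{1}{127} \cdot 74 \cdot 197^{2}}{17049 + 456} = \frac{- \frac{43}{127} + \frac{1}{127} \cdot 74 \cdot 38809}{17505} = \left(- \frac{43}{127} + \frac{2871866}{127}\right) \frac{1}{17505} = \frac{2871823}{127} \cdot \frac{1}{17505} = \frac{2871823}{2223135}$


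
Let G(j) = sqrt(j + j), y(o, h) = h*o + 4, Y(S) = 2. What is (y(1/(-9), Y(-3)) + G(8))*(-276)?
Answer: -6440/3 ≈ -2146.7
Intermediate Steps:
y(o, h) = 4 + h*o
G(j) = sqrt(2)*sqrt(j) (G(j) = sqrt(2*j) = sqrt(2)*sqrt(j))
(y(1/(-9), Y(-3)) + G(8))*(-276) = ((4 + 2/(-9)) + sqrt(2)*sqrt(8))*(-276) = ((4 + 2*(-1/9)) + sqrt(2)*(2*sqrt(2)))*(-276) = ((4 - 2/9) + 4)*(-276) = (34/9 + 4)*(-276) = (70/9)*(-276) = -6440/3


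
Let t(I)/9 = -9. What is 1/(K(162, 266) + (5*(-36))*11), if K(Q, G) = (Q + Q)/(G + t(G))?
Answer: -185/365976 ≈ -0.00050550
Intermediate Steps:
t(I) = -81 (t(I) = 9*(-9) = -81)
K(Q, G) = 2*Q/(-81 + G) (K(Q, G) = (Q + Q)/(G - 81) = (2*Q)/(-81 + G) = 2*Q/(-81 + G))
1/(K(162, 266) + (5*(-36))*11) = 1/(2*162/(-81 + 266) + (5*(-36))*11) = 1/(2*162/185 - 180*11) = 1/(2*162*(1/185) - 1980) = 1/(324/185 - 1980) = 1/(-365976/185) = -185/365976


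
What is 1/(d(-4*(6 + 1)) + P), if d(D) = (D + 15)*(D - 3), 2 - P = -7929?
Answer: 1/8334 ≈ 0.00011999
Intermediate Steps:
P = 7931 (P = 2 - 1*(-7929) = 2 + 7929 = 7931)
d(D) = (-3 + D)*(15 + D) (d(D) = (15 + D)*(-3 + D) = (-3 + D)*(15 + D))
1/(d(-4*(6 + 1)) + P) = 1/((-45 + (-4*(6 + 1))**2 + 12*(-4*(6 + 1))) + 7931) = 1/((-45 + (-4*7)**2 + 12*(-4*7)) + 7931) = 1/((-45 + (-28)**2 + 12*(-28)) + 7931) = 1/((-45 + 784 - 336) + 7931) = 1/(403 + 7931) = 1/8334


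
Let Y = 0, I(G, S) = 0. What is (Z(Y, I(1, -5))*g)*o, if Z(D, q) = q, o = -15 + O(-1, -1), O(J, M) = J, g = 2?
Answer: 0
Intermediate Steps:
o = -16 (o = -15 - 1 = -16)
(Z(Y, I(1, -5))*g)*o = (0*2)*(-16) = 0*(-16) = 0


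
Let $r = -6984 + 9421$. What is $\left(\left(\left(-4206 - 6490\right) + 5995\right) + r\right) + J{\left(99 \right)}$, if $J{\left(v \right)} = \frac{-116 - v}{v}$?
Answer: $- \frac{224351}{99} \approx -2266.2$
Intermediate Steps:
$J{\left(v \right)} = \frac{-116 - v}{v}$
$r = 2437$
$\left(\left(\left(-4206 - 6490\right) + 5995\right) + r\right) + J{\left(99 \right)} = \left(\left(\left(-4206 - 6490\right) + 5995\right) + 2437\right) + \frac{-116 - 99}{99} = \left(\left(-10696 + 5995\right) + 2437\right) + \frac{-116 - 99}{99} = \left(-4701 + 2437\right) + \frac{1}{99} \left(-215\right) = -2264 - \frac{215}{99} = - \frac{224351}{99}$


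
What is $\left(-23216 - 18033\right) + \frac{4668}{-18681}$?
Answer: $- \frac{256859079}{6227} \approx -41249.0$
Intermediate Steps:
$\left(-23216 - 18033\right) + \frac{4668}{-18681} = -41249 + 4668 \left(- \frac{1}{18681}\right) = -41249 - \frac{1556}{6227} = - \frac{256859079}{6227}$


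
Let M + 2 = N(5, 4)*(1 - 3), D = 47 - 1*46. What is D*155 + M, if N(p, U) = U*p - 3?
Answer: 119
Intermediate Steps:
N(p, U) = -3 + U*p
D = 1 (D = 47 - 46 = 1)
M = -36 (M = -2 + (-3 + 4*5)*(1 - 3) = -2 + (-3 + 20)*(-2) = -2 + 17*(-2) = -2 - 34 = -36)
D*155 + M = 1*155 - 36 = 155 - 36 = 119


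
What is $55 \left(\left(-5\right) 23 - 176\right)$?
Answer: $-16005$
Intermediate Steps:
$55 \left(\left(-5\right) 23 - 176\right) = 55 \left(-115 - 176\right) = 55 \left(-291\right) = -16005$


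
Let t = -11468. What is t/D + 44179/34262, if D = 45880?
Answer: 2760162/2655305 ≈ 1.0395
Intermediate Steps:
t/D + 44179/34262 = -11468/45880 + 44179/34262 = -11468*1/45880 + 44179*(1/34262) = -2867/11470 + 44179/34262 = 2760162/2655305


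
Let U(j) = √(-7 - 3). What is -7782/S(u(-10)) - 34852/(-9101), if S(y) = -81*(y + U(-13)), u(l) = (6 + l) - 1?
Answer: -17020966/1720089 - 2594*I*√10/945 ≈ -9.8954 - 8.6804*I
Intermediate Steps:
u(l) = 5 + l
U(j) = I*√10 (U(j) = √(-10) = I*√10)
S(y) = -81*y - 81*I*√10 (S(y) = -81*(y + I*√10) = -81*y - 81*I*√10)
-7782/S(u(-10)) - 34852/(-9101) = -7782/(-81*(5 - 10) - 81*I*√10) - 34852/(-9101) = -7782/(-81*(-5) - 81*I*√10) - 34852*(-1/9101) = -7782/(405 - 81*I*√10) + 34852/9101 = 34852/9101 - 7782/(405 - 81*I*√10)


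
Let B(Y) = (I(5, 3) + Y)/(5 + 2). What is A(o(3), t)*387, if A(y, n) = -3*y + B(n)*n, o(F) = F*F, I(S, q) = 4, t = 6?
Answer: -49923/7 ≈ -7131.9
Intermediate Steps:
o(F) = F**2
B(Y) = 4/7 + Y/7 (B(Y) = (4 + Y)/(5 + 2) = (4 + Y)/7 = 4/7 + Y/7)
A(y, n) = -3*y + n*(4/7 + n/7) (A(y, n) = -3*y + (4/7 + n/7)*n = -3*y + n*(4/7 + n/7))
A(o(3), t)*387 = (-3*3**2 + (1/7)*6*(4 + 6))*387 = (-3*9 + (1/7)*6*10)*387 = (-27 + 60/7)*387 = -129/7*387 = -49923/7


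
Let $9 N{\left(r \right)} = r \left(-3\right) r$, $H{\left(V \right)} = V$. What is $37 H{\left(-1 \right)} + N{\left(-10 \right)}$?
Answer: $- \frac{211}{3} \approx -70.333$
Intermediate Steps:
$N{\left(r \right)} = - \frac{r^{2}}{3}$ ($N{\left(r \right)} = \frac{r \left(-3\right) r}{9} = \frac{- 3 r r}{9} = \frac{\left(-3\right) r^{2}}{9} = - \frac{r^{2}}{3}$)
$37 H{\left(-1 \right)} + N{\left(-10 \right)} = 37 \left(-1\right) - \frac{\left(-10\right)^{2}}{3} = -37 - \frac{100}{3} = - \frac{211}{3}$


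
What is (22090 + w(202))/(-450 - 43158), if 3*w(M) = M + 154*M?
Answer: -24395/32706 ≈ -0.74589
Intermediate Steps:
w(M) = 155*M/3 (w(M) = (M + 154*M)/3 = (155*M)/3 = 155*M/3)
(22090 + w(202))/(-450 - 43158) = (22090 + (155/3)*202)/(-450 - 43158) = (22090 + 31310/3)/(-43608) = (97580/3)*(-1/43608) = -24395/32706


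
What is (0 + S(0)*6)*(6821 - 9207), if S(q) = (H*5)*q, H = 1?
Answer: 0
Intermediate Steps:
S(q) = 5*q (S(q) = (1*5)*q = 5*q)
(0 + S(0)*6)*(6821 - 9207) = (0 + (5*0)*6)*(6821 - 9207) = (0 + 0*6)*(-2386) = (0 + 0)*(-2386) = 0*(-2386) = 0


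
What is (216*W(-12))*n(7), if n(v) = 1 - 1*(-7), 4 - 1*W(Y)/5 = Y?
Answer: 138240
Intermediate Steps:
W(Y) = 20 - 5*Y
n(v) = 8 (n(v) = 1 + 7 = 8)
(216*W(-12))*n(7) = (216*(20 - 5*(-12)))*8 = (216*(20 + 60))*8 = (216*80)*8 = 17280*8 = 138240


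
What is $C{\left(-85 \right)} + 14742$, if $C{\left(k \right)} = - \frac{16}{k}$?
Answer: $\frac{1253086}{85} \approx 14742.0$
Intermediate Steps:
$C{\left(-85 \right)} + 14742 = - \frac{16}{-85} + 14742 = \left(-16\right) \left(- \frac{1}{85}\right) + 14742 = \frac{16}{85} + 14742 = \frac{1253086}{85}$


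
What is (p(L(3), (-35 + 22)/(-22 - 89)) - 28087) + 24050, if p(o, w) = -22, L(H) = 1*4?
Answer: -4059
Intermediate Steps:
L(H) = 4
(p(L(3), (-35 + 22)/(-22 - 89)) - 28087) + 24050 = (-22 - 28087) + 24050 = -28109 + 24050 = -4059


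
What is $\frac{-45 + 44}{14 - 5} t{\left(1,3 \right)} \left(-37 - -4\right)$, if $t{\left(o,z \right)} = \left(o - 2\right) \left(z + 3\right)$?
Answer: $-22$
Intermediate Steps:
$t{\left(o,z \right)} = \left(-2 + o\right) \left(3 + z\right)$
$\frac{-45 + 44}{14 - 5} t{\left(1,3 \right)} \left(-37 - -4\right) = \frac{-45 + 44}{14 - 5} \left(-6 - 6 + 3 \cdot 1 + 1 \cdot 3\right) \left(-37 - -4\right) = - \frac{1}{9} \left(-6 - 6 + 3 + 3\right) \left(-37 + 4\right) = \left(-1\right) \frac{1}{9} \left(-6\right) \left(-33\right) = \left(- \frac{1}{9}\right) \left(-6\right) \left(-33\right) = \frac{2}{3} \left(-33\right) = -22$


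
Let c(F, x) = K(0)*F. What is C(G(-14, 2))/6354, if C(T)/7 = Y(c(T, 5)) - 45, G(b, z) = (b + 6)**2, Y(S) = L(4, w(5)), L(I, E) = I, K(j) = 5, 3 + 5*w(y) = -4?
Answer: -287/6354 ≈ -0.045168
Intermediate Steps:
w(y) = -7/5 (w(y) = -3/5 + (1/5)*(-4) = -3/5 - 4/5 = -7/5)
c(F, x) = 5*F
Y(S) = 4
G(b, z) = (6 + b)**2
C(T) = -287 (C(T) = 7*(4 - 45) = 7*(-41) = -287)
C(G(-14, 2))/6354 = -287/6354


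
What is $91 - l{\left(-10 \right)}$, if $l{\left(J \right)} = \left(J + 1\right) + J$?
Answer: $110$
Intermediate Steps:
$l{\left(J \right)} = 1 + 2 J$ ($l{\left(J \right)} = \left(1 + J\right) + J = 1 + 2 J$)
$91 - l{\left(-10 \right)} = 91 - \left(1 + 2 \left(-10\right)\right) = 91 - \left(1 - 20\right) = 91 - -19 = 91 + 19 = 110$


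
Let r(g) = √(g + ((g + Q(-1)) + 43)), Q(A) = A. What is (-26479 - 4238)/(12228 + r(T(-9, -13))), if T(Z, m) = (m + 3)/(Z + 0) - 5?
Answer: -845116821/336428887 + 92151*√77/672857774 ≈ -2.5108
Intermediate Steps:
T(Z, m) = -5 + (3 + m)/Z (T(Z, m) = (3 + m)/Z - 5 = -5 + (3 + m)/Z)
r(g) = √(42 + 2*g) (r(g) = √(g + ((g - 1) + 43)) = √(g + ((-1 + g) + 43)) = √(g + (42 + g)) = √(42 + 2*g))
(-26479 - 4238)/(12228 + r(T(-9, -13))) = (-26479 - 4238)/(12228 + √(42 + 2*((3 - 13 - 5*(-9))/(-9)))) = -30717/(12228 + √(42 + 2*(-(3 - 13 + 45)/9))) = -30717/(12228 + √(42 + 2*(-⅑*35))) = -30717/(12228 + √(42 + 2*(-35/9))) = -30717/(12228 + √(42 - 70/9)) = -30717/(12228 + √(308/9)) = -30717/(12228 + 2*√77/3)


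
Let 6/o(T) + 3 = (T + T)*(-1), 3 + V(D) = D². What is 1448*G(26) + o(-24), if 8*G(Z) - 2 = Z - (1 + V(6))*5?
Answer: -385528/15 ≈ -25702.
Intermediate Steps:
V(D) = -3 + D²
o(T) = 6/(-3 - 2*T) (o(T) = 6/(-3 + (T + T)*(-1)) = 6/(-3 + (2*T)*(-1)) = 6/(-3 - 2*T))
G(Z) = -21 + Z/8 (G(Z) = ¼ + (Z - (1 + (-3 + 6²))*5)/8 = ¼ + (Z - (1 + (-3 + 36))*5)/8 = ¼ + (Z - (1 + 33)*5)/8 = ¼ + (Z - 34*5)/8 = ¼ + (Z - 1*170)/8 = ¼ + (Z - 170)/8 = ¼ + (-170 + Z)/8 = ¼ + (-85/4 + Z/8) = -21 + Z/8)
1448*G(26) + o(-24) = 1448*(-21 + (⅛)*26) - 6/(3 + 2*(-24)) = 1448*(-21 + 13/4) - 6/(3 - 48) = 1448*(-71/4) - 6/(-45) = -25702 - 6*(-1/45) = -25702 + 2/15 = -385528/15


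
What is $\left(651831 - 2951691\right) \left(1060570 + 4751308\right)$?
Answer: $-13366505737080$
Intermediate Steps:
$\left(651831 - 2951691\right) \left(1060570 + 4751308\right) = \left(-2299860\right) 5811878 = -13366505737080$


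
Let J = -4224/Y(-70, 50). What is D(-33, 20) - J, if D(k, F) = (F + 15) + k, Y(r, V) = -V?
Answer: -2062/25 ≈ -82.480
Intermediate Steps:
D(k, F) = 15 + F + k (D(k, F) = (15 + F) + k = 15 + F + k)
J = 2112/25 (J = -4224/((-1*50)) = -4224/(-50) = -4224*(-1/50) = 2112/25 ≈ 84.480)
D(-33, 20) - J = (15 + 20 - 33) - 1*2112/25 = 2 - 2112/25 = -2062/25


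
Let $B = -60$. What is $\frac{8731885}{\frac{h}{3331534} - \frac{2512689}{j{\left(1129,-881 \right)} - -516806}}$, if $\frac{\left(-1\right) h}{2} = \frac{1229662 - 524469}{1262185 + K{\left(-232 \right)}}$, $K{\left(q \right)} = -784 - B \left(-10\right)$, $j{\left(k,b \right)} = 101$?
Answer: $- \frac{9479408078499083406853065}{5277151559610965914} \approx -1.7963 \cdot 10^{6}$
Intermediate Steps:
$K{\left(q \right)} = -1384$ ($K{\left(q \right)} = -784 - \left(-60\right) \left(-10\right) = -784 - 600 = -1384$)
$h = - \frac{1410386}{1260801}$ ($h = - 2 \frac{1229662 - 524469}{1262185 - 1384} = - 2 \cdot \frac{705193}{1260801} = - 2 \cdot 705193 \cdot \frac{1}{1260801} = \left(-2\right) \frac{705193}{1260801} = - \frac{1410386}{1260801} \approx -1.1186$)
$\frac{8731885}{\frac{h}{3331534} - \frac{2512689}{j{\left(1129,-881 \right)} - -516806}} = \frac{8731885}{- \frac{1410386}{1260801 \cdot 3331534} - \frac{2512689}{101 - -516806}} = \frac{8731885}{\left(- \frac{1410386}{1260801}\right) \frac{1}{3331534} - \frac{2512689}{101 + 516806}} = \frac{8731885}{- \frac{705193}{2100200699367} - \frac{2512689}{516907}} = \frac{8731885}{- \frac{5277151559610965914}{1085608442907697869}} = 8731885 \left(- \frac{1085608442907697869}{5277151559610965914}\right) = - \frac{9479408078499083406853065}{5277151559610965914}$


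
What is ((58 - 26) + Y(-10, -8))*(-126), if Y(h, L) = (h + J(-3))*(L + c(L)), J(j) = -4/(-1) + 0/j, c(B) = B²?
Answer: 38304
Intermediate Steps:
J(j) = 4 (J(j) = -4*(-1) + 0 = 4 + 0 = 4)
Y(h, L) = (4 + h)*(L + L²) (Y(h, L) = (h + 4)*(L + L²) = (4 + h)*(L + L²))
((58 - 26) + Y(-10, -8))*(-126) = ((58 - 26) - 8*(4 - 10 + 4*(-8) - 8*(-10)))*(-126) = (32 - 8*(4 - 10 - 32 + 80))*(-126) = (32 - 8*42)*(-126) = (32 - 336)*(-126) = -304*(-126) = 38304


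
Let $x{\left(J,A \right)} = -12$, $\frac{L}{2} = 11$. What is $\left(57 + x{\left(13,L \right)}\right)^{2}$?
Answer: $2025$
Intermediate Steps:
$L = 22$ ($L = 2 \cdot 11 = 22$)
$\left(57 + x{\left(13,L \right)}\right)^{2} = \left(57 - 12\right)^{2} = 45^{2} = 2025$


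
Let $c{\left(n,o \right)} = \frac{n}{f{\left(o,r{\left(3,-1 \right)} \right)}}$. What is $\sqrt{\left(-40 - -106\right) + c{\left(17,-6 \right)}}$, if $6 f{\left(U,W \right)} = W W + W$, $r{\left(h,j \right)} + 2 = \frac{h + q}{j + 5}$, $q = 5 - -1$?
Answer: $\frac{3 \sqrt{1090}}{5} \approx 19.809$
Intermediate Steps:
$q = 6$ ($q = 5 + 1 = 6$)
$r{\left(h,j \right)} = -2 + \frac{6 + h}{5 + j}$ ($r{\left(h,j \right)} = -2 + \frac{h + 6}{j + 5} = -2 + \frac{6 + h}{5 + j}$)
$f{\left(U,W \right)} = \frac{W}{6} + \frac{W^{2}}{6}$ ($f{\left(U,W \right)} = \frac{W W + W}{6} = \frac{W^{2} + W}{6} = \frac{W + W^{2}}{6} = \frac{W}{6} + \frac{W^{2}}{6}$)
$c{\left(n,o \right)} = \frac{96 n}{5}$ ($c{\left(n,o \right)} = \frac{n}{\frac{1}{6} \frac{-4 + 3 - -2}{5 - 1} \left(1 + \frac{-4 + 3 - -2}{5 - 1}\right)} = \frac{n}{\frac{1}{6} \frac{-4 + 3 + 2}{4} \left(1 + \frac{-4 + 3 + 2}{4}\right)} = \frac{n}{\frac{1}{6} \cdot \frac{1}{4} \cdot 1 \left(1 + \frac{1}{4} \cdot 1\right)} = \frac{n}{\frac{1}{6} \cdot \frac{1}{4} \left(1 + \frac{1}{4}\right)} = \frac{n}{\frac{1}{6} \cdot \frac{1}{4} \cdot \frac{5}{4}} = \frac{n}{\frac{5}{96}} = n \frac{96}{5} = \frac{96 n}{5}$)
$\sqrt{\left(-40 - -106\right) + c{\left(17,-6 \right)}} = \sqrt{\left(-40 - -106\right) + \frac{96}{5} \cdot 17} = \sqrt{\left(-40 + 106\right) + \frac{1632}{5}} = \sqrt{66 + \frac{1632}{5}} = \sqrt{\frac{1962}{5}} = \frac{3 \sqrt{1090}}{5}$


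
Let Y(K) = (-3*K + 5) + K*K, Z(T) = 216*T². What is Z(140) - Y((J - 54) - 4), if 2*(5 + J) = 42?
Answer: 4231705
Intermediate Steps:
J = 16 (J = -5 + (½)*42 = -5 + 21 = 16)
Y(K) = 5 + K² - 3*K (Y(K) = (5 - 3*K) + K² = 5 + K² - 3*K)
Z(140) - Y((J - 54) - 4) = 216*140² - (5 + ((16 - 54) - 4)² - 3*((16 - 54) - 4)) = 216*19600 - (5 + (-38 - 4)² - 3*(-38 - 4)) = 4233600 - (5 + (-42)² - 3*(-42)) = 4233600 - (5 + 1764 + 126) = 4233600 - 1*1895 = 4233600 - 1895 = 4231705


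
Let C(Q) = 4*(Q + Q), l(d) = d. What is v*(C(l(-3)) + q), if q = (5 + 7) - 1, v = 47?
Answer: -611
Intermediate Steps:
C(Q) = 8*Q (C(Q) = 4*(2*Q) = 8*Q)
q = 11 (q = 12 - 1 = 11)
v*(C(l(-3)) + q) = 47*(8*(-3) + 11) = 47*(-24 + 11) = 47*(-13) = -611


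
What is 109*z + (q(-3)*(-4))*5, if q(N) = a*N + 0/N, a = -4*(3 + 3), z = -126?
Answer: -15174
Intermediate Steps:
a = -24 (a = -4*6 = -24)
q(N) = -24*N (q(N) = -24*N + 0/N = -24*N + 0 = -24*N)
109*z + (q(-3)*(-4))*5 = 109*(-126) + (-24*(-3)*(-4))*5 = -13734 + (72*(-4))*5 = -13734 - 288*5 = -13734 - 1440 = -15174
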